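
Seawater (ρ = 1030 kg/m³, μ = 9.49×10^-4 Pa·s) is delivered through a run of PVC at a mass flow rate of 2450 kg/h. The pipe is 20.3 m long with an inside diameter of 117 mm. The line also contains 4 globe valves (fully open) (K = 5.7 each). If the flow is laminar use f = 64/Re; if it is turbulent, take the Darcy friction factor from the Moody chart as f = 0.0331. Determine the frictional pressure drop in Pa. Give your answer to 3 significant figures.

ṁ = 2450 kg/h = 2450/3600 = 0.6806 kg/s.
A = πD²/4 = π(0.117)²/4 = 0.01075 m²; mean velocity V = ṁ/(ρA) = 0.6806/(1030 · 0.01075) = 0.06146 m/s.
Reynolds number Re = ρVD/μ = 1030 · 0.06146 · 0.117 / 0.000949 = 7804.
Re > 4000 → turbulent; use the Moody-chart value f = 0.0331.
Total minor-loss coefficient ΣK = 4·5.7 = 22.8.
ΔP = [f·L/D + ΣK]·(ρV²/2) = [0.0331·20.3/0.117 + 22.8]·(1030·0.06146²/2) = [5.743 + 22.8]·1.945 = 55.52 Pa.

ΔP ≈ 55.5 Pa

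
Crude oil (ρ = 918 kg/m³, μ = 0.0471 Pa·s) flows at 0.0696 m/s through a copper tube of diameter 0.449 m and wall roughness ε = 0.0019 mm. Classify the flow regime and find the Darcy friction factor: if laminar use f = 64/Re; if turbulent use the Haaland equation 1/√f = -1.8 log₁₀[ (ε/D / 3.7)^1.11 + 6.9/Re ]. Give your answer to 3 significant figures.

f ≈ 0.105

Re = ρVD/μ = 918·0.0696·0.449/0.0471 = 609.1.
Re < 2300 → laminar, so f = 64/Re = 0.1051 (roughness is irrelevant in laminar flow).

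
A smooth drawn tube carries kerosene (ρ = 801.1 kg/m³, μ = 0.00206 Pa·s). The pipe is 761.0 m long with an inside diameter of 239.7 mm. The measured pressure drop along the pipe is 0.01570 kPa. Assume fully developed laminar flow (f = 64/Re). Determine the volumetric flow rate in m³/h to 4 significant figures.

Q ≈ 2.921 m³/h

For laminar flow, f = 64/Re with Re = ρVD/μ, so Darcy-Weisbach reduces to ΔP = 32μLV/D². Solving for V: V = ΔP·D²/(32μL) = 15.7·(0.2397)²/(32·0.00206·761) = 0.01798 m/s.
Check: Re = ρVD/μ = 801.1·0.01798·0.2397/0.00206 = 1676 < 2300, so the laminar assumption holds.
Q = V·A = 0.01798·(π/4·0.2397²) = 0.0008114 m³/s = 2.921 m³/h.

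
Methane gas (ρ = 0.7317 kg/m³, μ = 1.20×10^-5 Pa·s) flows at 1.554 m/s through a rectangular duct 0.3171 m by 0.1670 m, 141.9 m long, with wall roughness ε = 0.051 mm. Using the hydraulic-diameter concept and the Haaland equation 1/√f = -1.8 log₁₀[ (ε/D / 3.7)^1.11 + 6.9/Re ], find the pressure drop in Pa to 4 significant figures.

ΔP ≈ 14.86 Pa

Hydraulic diameter D_h = 4A/P = 4·(0.3171·0.167)/(2·(0.3171+0.167)) = 0.2118/0.9682 = 0.2188 m.
Re = ρVD_h/μ = 0.7317·1.554·0.2188/1.2e-05 = 2.073e+04.
ε/D_h = 5.1e-05/0.2188 = 0.000233; Haaland gives 1/√f = -1.8 log₁₀[2.17e-05+0.000333] = 6.211, so f = 0.02593.
ΔP = f(L/D_h)(ρV²/2) = 0.02593·141.9/0.2188·0.8835 = 14.86 Pa.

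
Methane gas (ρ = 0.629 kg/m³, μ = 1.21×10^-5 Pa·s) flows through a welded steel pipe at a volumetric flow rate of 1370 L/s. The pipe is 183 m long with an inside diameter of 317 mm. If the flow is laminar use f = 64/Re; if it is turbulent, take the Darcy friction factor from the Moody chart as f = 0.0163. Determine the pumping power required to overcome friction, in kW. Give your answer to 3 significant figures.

Q = 1370 L/s = 1370/1000 = 1.37 m³/s.
Cross-sectional area A = πD²/4 = π(0.317)²/4 = 0.07892 m²; mean velocity V = Q/A = 1.37/0.07892 = 17.36 m/s.
Reynolds number Re = ρVD/μ = 0.629 · 17.36 · 0.317 / 1.21e-05 = 2.86e+05.
Re > 4000 → turbulent; use the Moody-chart value f = 0.0163.
Darcy-Weisbach: ΔP = f(L/D)(ρV²/2) = 0.0163·(183/0.317)·(0.629·17.36²/2) = 0.0163·577.3·94.76 = 891.7 Pa.
Pumping power P = QΔP = 1.37·891.7 = 1222 W = 1.22 kW.

P ≈ 1.22 kW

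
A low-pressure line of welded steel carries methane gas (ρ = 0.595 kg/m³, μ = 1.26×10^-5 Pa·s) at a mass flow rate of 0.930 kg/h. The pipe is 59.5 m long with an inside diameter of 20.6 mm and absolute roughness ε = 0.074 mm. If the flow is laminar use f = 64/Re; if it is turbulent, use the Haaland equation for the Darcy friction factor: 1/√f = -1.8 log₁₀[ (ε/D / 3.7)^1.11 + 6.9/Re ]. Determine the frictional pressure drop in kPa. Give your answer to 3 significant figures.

ṁ = 0.930 kg/h = 0.930/3600 = 0.0002583 kg/s.
A = πD²/4 = π(0.0206)²/4 = 0.0003333 m²; mean velocity V = ṁ/(ρA) = 0.0002583/(0.595 · 0.0003333) = 1.303 m/s.
Reynolds number Re = ρVD/μ = 0.595 · 1.303 · 0.0206 / 1.26e-05 = 1267.
Re < 2300 → laminar flow, so f = 64/Re = 64/1267 = 0.0505 (the turbulent correlation is not needed).
Darcy-Weisbach: ΔP = f(L/D)(ρV²/2) = 0.0505·(59.5/0.0206)·(0.595·1.303²/2) = 0.0505·2888·0.5049 = 73.64 Pa.
ΔP = 73.64 Pa = 0.0736 kPa.

ΔP ≈ 0.0736 kPa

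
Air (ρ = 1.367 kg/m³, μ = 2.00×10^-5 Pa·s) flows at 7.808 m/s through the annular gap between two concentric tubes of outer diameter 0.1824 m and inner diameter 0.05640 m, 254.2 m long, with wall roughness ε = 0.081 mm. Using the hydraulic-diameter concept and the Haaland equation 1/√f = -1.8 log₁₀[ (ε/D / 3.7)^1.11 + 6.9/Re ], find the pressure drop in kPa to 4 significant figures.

ΔP ≈ 1.825 kPa

Hydraulic diameter D_h = 4A/P = D_o - D_i = 0.1824 - 0.0564 = 0.126 m.
Re = ρVD_h/μ = 1.367·7.808·0.126/2e-05 = 6.724e+04.
ε/D_h = 8.1e-05/0.126 = 0.000643; Haaland gives 1/√f = -1.8 log₁₀[6.7e-05+0.000103] = 6.787, so f = 0.02171.
ΔP = f(L/D_h)(ρV²/2) = 0.02171·254.2/0.126·41.67 = 1825 Pa.
ΔP = 1.825 kPa.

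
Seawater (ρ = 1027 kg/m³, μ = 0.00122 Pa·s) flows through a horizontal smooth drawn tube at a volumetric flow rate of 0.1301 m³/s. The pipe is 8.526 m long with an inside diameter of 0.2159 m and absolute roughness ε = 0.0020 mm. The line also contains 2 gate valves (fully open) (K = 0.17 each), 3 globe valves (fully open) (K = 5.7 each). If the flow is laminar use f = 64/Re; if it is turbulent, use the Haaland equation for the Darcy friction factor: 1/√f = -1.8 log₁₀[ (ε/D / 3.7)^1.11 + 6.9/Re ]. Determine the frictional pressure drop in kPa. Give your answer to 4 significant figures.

Cross-sectional area A = πD²/4 = π(0.2159)²/4 = 0.03661 m²; mean velocity V = Q/A = 0.1301/0.03661 = 3.554 m/s.
Reynolds number Re = ρVD/μ = 1027 · 3.554 · 0.2159 / 0.00122 = 6.459e+05.
Re > 4000 → turbulent. Relative roughness ε/D = 2e-06/0.2159 = 9.26e-06. Haaland: 1/√f = -1.8 log₁₀[(9.26e-06/3.7)^1.11 + 6.9/6.459e+05] = -1.8 log₁₀[6.06e-07 + 1.07e-05] = 8.905, so f = 0.01261.
Total minor-loss coefficient ΣK = 2·0.17 + 3·5.7 = 17.4.
ΔP = [f·L/D + ΣK]·(ρV²/2) = [0.01261·8.526/0.2159 + 17.4]·(1027·3.554²/2) = [0.498 + 17.4]·6485 = 1.163e+05 Pa.
ΔP = 1.163e+05 Pa = 116.3 kPa.

ΔP ≈ 116.3 kPa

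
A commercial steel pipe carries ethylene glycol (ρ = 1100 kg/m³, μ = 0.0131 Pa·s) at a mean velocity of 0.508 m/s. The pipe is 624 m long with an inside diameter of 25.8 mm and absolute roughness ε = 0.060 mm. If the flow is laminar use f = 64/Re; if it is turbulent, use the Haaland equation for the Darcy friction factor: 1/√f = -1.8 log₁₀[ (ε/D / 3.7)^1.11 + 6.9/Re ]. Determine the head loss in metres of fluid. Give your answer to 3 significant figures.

h_f ≈ 18.5 m

Reynolds number Re = ρVD/μ = 1100 · 0.508 · 0.0258 / 0.0131 = 1101.
Re < 2300 → laminar flow, so f = 64/Re = 64/1101 = 0.05815 (the turbulent correlation is not needed).
Darcy-Weisbach: ΔP = f(L/D)(ρV²/2) = 0.05815·(624/0.0258)·(1100·0.508²/2) = 0.05815·2.419e+04·141.9 = 1.996e+05 Pa.
Head loss h_f = ΔP/(ρg) = 1.996e+05/(1100·9.81) = 18.5 m.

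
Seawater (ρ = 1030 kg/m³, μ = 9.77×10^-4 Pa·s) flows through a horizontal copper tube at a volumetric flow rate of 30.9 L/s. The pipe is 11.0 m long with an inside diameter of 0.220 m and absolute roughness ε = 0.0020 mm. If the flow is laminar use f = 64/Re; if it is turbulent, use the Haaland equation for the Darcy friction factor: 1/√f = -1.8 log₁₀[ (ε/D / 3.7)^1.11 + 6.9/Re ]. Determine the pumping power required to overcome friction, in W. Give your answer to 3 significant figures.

Q = 30.9 L/s = 30.9/1000 = 0.0309 m³/s.
Cross-sectional area A = πD²/4 = π(0.22)²/4 = 0.03801 m²; mean velocity V = Q/A = 0.0309/0.03801 = 0.8129 m/s.
Reynolds number Re = ρVD/μ = 1030 · 0.8129 · 0.22 / 0.000977 = 1.885e+05.
Re > 4000 → turbulent. Relative roughness ε/D = 2e-06/0.22 = 9.09e-06. Haaland: 1/√f = -1.8 log₁₀[(9.09e-06/3.7)^1.11 + 6.9/1.885e+05] = -1.8 log₁₀[5.93e-07 + 3.66e-05] = 7.973, so f = 0.01573.
Darcy-Weisbach: ΔP = f(L/D)(ρV²/2) = 0.01573·(11/0.22)·(1030·0.8129²/2) = 0.01573·50·340.3 = 267.6 Pa.
Pumping power P = QΔP = 0.0309·267.6 = 8.270 W = 8.27 W.

P ≈ 8.27 W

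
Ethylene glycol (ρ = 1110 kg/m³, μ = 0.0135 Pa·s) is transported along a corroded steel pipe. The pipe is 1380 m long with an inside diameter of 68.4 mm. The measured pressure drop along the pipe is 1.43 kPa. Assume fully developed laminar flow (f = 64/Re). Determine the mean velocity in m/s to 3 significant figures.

V ≈ 0.0112 m/s

For laminar flow, f = 64/Re with Re = ρVD/μ, so Darcy-Weisbach reduces to ΔP = 32μLV/D². Solving for V: V = ΔP·D²/(32μL) = 1430·(0.0684)²/(32·0.0135·1380) = 0.01122 m/s.
Check: Re = ρVD/μ = 1110·0.01122·0.0684/0.0135 = 63.11 < 2300, so the laminar assumption holds.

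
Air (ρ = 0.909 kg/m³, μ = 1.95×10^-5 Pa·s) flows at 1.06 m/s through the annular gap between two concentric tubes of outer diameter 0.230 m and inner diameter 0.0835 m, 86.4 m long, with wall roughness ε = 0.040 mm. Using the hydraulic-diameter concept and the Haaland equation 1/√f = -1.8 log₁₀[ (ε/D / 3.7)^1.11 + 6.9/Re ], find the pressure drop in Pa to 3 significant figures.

ΔP ≈ 10.3 Pa

Hydraulic diameter D_h = 4A/P = D_o - D_i = 0.23 - 0.0835 = 0.1465 m.
Re = ρVD_h/μ = 0.909·1.06·0.1465/1.95e-05 = 7239.
ε/D_h = 4e-05/0.1465 = 0.000273; Haaland gives 1/√f = -1.8 log₁₀[2.59e-05+0.000953] = 5.417, so f = 0.03408.
ΔP = f(L/D_h)(ρV²/2) = 0.03408·86.4/0.1465·0.5107 = 10.27 Pa.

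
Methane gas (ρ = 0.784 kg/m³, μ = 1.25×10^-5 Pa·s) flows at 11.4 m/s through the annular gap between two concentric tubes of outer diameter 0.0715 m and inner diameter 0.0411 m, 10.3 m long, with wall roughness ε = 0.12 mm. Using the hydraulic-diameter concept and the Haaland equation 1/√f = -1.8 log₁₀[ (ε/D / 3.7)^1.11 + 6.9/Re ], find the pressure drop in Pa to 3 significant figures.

Hydraulic diameter D_h = 4A/P = D_o - D_i = 0.0715 - 0.0411 = 0.0304 m.
Re = ρVD_h/μ = 0.784·11.4·0.0304/1.25e-05 = 2.174e+04.
ε/D_h = 0.00012/0.0304 = 0.00395; Haaland gives 1/√f = -1.8 log₁₀[0.000503+0.000317] = 5.555, so f = 0.03241.
ΔP = f(L/D_h)(ρV²/2) = 0.03241·10.3/0.0304·50.94 = 559.3 Pa.

ΔP ≈ 559 Pa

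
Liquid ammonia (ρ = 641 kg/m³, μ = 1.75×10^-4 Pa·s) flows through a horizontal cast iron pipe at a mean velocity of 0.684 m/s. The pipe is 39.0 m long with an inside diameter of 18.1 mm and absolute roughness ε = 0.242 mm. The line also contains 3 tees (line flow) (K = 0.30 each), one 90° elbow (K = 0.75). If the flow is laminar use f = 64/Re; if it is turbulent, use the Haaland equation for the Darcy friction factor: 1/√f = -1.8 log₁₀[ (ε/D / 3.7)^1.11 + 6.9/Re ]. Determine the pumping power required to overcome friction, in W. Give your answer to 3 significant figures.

P ≈ 2.49 W

Reynolds number Re = ρVD/μ = 641 · 0.684 · 0.0181 / 0.000175 = 4.535e+04.
Re > 4000 → turbulent. Relative roughness ε/D = 0.000242/0.0181 = 0.0134. Haaland: 1/√f = -1.8 log₁₀[(0.0134/3.7)^1.11 + 6.9/4.535e+04] = -1.8 log₁₀[0.00195 + 0.000152] = 4.82, so f = 0.04304.
Total minor-loss coefficient ΣK = 3·0.3 + 1·0.75 = 1.65.
ΔP = [f·L/D + ΣK]·(ρV²/2) = [0.04304·39/0.0181 + 1.65]·(641·0.684²/2) = [92.73 + 1.65]·149.9 = 1.415e+04 Pa.
Q = V·A = 0.684·0.0002573 = 0.000176 m³/s.
Pumping power P = QΔP = 0.000176·1.415e+04 = 2.491 W = 2.49 W.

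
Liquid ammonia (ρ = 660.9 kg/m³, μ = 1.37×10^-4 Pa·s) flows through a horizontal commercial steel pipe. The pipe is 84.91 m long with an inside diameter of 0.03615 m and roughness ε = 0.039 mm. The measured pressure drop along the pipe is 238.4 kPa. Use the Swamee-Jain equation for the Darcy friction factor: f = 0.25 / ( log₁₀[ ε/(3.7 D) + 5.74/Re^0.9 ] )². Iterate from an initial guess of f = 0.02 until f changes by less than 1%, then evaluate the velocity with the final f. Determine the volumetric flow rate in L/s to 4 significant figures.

Q ≈ 3.970 L/s

Rearranging Darcy-Weisbach: V = √(2·ΔP·D/(f·L·ρ)). With ε/D = 3.9e-05/0.03615 = 0.00108, iterate starting from f = 0.02:
  f = 0.02 → V = √(2·2.384e+05·0.03615/(0.02·84.91·660.9)) = 3.919 m/s; Re = ρVD/μ = 6.834e+05; f → 0.02053
  f = 0.02053 → V = 3.868 m/s; Re = 6.746e+05; f → 0.02053
Converged (Δf/f < 1%). With the final f = 0.02053: V = √(2·2.384e+05·0.03615/(0.02053·84.91·660.9)) = 3.868 m/s.
Q = V·A = 3.868·(π/4·0.03615²) = 0.00397 m³/s = 3.970 L/s.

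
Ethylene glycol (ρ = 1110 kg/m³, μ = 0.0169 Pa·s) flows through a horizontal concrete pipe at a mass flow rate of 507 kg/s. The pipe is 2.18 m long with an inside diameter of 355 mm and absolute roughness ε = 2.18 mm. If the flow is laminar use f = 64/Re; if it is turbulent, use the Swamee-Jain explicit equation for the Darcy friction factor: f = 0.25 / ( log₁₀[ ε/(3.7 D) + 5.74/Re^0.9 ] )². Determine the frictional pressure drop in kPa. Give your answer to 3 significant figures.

ΔP ≈ 2.42 kPa

A = πD²/4 = π(0.355)²/4 = 0.09898 m²; mean velocity V = ṁ/(ρA) = 507/(1110 · 0.09898) = 4.615 m/s.
Reynolds number Re = ρVD/μ = 1110 · 4.615 · 0.355 / 0.0169 = 1.076e+05.
Re > 4000 → turbulent. Relative roughness ε/D = 0.00218/0.355 = 0.00614. Swamee-Jain: f = 0.25/(log₁₀[0.00614/3.7 + 5.74/1.076e+05^0.9])² = 0.25/(log₁₀[0.00166 + 0.00017])² = 0.25/(-2.738)² = 0.03336.
Darcy-Weisbach: ΔP = f(L/D)(ρV²/2) = 0.03336·(2.18/0.355)·(1110·4.615²/2) = 0.03336·6.141·1.182e+04 = 2421 Pa.
ΔP = 2421 Pa = 2.42 kPa.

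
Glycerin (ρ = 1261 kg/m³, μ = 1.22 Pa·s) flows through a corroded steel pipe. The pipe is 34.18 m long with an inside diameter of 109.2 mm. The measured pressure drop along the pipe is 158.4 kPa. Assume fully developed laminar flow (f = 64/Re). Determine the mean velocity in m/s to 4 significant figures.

V ≈ 1.416 m/s

For laminar flow, f = 64/Re with Re = ρVD/μ, so Darcy-Weisbach reduces to ΔP = 32μLV/D². Solving for V: V = ΔP·D²/(32μL) = 1.584e+05·(0.1092)²/(32·1.22·34.18) = 1.416 m/s.
Check: Re = ρVD/μ = 1261·1.416·0.1092/1.22 = 159.8 < 2300, so the laminar assumption holds.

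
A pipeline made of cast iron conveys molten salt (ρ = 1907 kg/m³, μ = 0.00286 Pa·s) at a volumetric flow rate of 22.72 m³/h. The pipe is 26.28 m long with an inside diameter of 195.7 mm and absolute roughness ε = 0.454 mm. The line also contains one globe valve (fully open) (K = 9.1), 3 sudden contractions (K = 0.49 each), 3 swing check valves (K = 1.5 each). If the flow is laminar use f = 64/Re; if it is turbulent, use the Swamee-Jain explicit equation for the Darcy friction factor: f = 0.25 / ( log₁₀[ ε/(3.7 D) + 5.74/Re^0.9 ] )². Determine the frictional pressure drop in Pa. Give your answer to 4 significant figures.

ΔP ≈ 798.1 Pa

Q = 22.72 m³/h = 22.72/3600 = 0.006311 m³/s.
Cross-sectional area A = πD²/4 = π(0.1957)²/4 = 0.03008 m²; mean velocity V = Q/A = 0.006311/0.03008 = 0.2098 m/s.
Reynolds number Re = ρVD/μ = 1907 · 0.2098 · 0.1957 / 0.00286 = 2.738e+04.
Re > 4000 → turbulent. Relative roughness ε/D = 0.000454/0.1957 = 0.00232. Swamee-Jain: f = 0.25/(log₁₀[0.00232/3.7 + 5.74/2.738e+04^0.9])² = 0.25/(log₁₀[0.000627 + 0.000582])² = 0.25/(-2.917)² = 0.02937.
Total minor-loss coefficient ΣK = 1·9.1 + 3·0.49 + 3·1.5 = 15.1.
ΔP = [f·L/D + ΣK]·(ρV²/2) = [0.02937·26.28/0.1957 + 15.1]·(1907·0.2098²/2) = [3.944 + 15.1]·41.97 = 798.1 Pa.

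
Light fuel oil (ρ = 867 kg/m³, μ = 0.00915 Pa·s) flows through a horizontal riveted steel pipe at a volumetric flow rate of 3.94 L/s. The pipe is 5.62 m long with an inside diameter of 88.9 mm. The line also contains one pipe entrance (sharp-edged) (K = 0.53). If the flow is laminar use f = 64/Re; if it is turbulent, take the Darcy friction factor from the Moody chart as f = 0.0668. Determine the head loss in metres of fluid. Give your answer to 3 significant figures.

h_f ≈ 0.0976 m

Q = 3.94 L/s = 3.94/1000 = 0.00394 m³/s.
Cross-sectional area A = πD²/4 = π(0.0889)²/4 = 0.006207 m²; mean velocity V = Q/A = 0.00394/0.006207 = 0.6348 m/s.
Reynolds number Re = ρVD/μ = 867 · 0.6348 · 0.0889 / 0.00915 = 5347.
Re > 4000 → turbulent; use the Moody-chart value f = 0.0668.
Total minor-loss coefficient ΣK = 1·0.53 = 0.53.
ΔP = [f·L/D + ΣK]·(ρV²/2) = [0.0668·5.62/0.0889 + 0.53]·(867·0.6348²/2) = [4.223 + 0.53]·174.7 = 830.1 Pa.
Head loss h_f = ΔP/(ρg) = 830.1/(867·9.81) = 0.0976 m.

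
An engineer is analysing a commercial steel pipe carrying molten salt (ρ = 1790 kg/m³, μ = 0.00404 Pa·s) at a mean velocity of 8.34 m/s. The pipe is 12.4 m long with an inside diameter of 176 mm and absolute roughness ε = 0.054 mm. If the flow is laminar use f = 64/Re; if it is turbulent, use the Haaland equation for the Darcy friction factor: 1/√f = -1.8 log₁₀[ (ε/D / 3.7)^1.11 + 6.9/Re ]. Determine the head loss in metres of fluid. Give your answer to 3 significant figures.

h_f ≈ 3.99 m

Reynolds number Re = ρVD/μ = 1790 · 8.34 · 0.176 / 0.00404 = 6.504e+05.
Re > 4000 → turbulent. Relative roughness ε/D = 5.4e-05/0.176 = 0.000307. Haaland: 1/√f = -1.8 log₁₀[(0.000307/3.7)^1.11 + 6.9/6.504e+05] = -1.8 log₁₀[2.95e-05 + 1.06e-05] = 7.914, so f = 0.01597.
Darcy-Weisbach: ΔP = f(L/D)(ρV²/2) = 0.01597·(12.4/0.176)·(1790·8.34²/2) = 0.01597·70.45·6.225e+04 = 7.002e+04 Pa.
Head loss h_f = ΔP/(ρg) = 7.002e+04/(1790·9.81) = 3.99 m.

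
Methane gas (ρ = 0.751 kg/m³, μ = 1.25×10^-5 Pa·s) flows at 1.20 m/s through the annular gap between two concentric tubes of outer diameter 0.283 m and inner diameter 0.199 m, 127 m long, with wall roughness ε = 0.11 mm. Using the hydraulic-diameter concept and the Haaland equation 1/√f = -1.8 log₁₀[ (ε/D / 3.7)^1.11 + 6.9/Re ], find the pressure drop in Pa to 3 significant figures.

Hydraulic diameter D_h = 4A/P = D_o - D_i = 0.283 - 0.199 = 0.084 m.
Re = ρVD_h/μ = 0.751·1.2·0.084/1.25e-05 = 6056.
ε/D_h = 0.00011/0.084 = 0.00131; Haaland gives 1/√f = -1.8 log₁₀[0.000148+0.00114] = 5.203, so f = 0.03694.
ΔP = f(L/D_h)(ρV²/2) = 0.03694·127/0.084·0.5407 = 30.2 Pa.

ΔP ≈ 30.2 Pa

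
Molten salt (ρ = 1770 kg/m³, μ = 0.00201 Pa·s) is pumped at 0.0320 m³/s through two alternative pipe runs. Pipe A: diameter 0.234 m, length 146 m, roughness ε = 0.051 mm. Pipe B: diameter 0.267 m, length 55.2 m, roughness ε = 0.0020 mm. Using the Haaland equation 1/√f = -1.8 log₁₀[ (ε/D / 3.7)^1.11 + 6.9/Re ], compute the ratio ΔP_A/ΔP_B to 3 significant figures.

ΔP_A/ΔP_B ≈ 5.36

Pipe A: V = Q/A = 0.032/0.04301 = 0.7441 m/s; Re = 1.533e+05; ε/D = 0.000218; Haaland → f = 0.01761; ΔP_A = f(L/D)(ρV²/2) = 5385 Pa.
Pipe B: V = Q/A = 0.032/0.05599 = 0.5715 m/s; Re = 1.344e+05; ε/D = 7.49e-06; Haaland → f = 0.01681; ΔP_B = f(L/D)(ρV²/2) = 1004 Pa.
ΔP_A/ΔP_B = 5385/1004 = 5.36.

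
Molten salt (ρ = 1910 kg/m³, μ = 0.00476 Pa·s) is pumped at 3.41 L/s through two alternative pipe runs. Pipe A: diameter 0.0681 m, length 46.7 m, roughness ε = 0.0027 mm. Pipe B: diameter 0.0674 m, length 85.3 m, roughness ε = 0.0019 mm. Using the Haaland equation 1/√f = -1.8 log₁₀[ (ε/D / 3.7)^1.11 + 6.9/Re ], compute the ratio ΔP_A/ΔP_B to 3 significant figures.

Pipe A: V = Q/A = 0.00341/0.003642 = 0.9362 m/s; Re = 2.558e+04; ε/D = 3.96e-05; Haaland → f = 0.0243; ΔP_A = f(L/D)(ρV²/2) = 1.395e+04 Pa.
Pipe B: V = Q/A = 0.00341/0.003568 = 0.9558 m/s; Re = 2.585e+04; ε/D = 2.82e-05; Haaland → f = 0.02421; ΔP_B = f(L/D)(ρV²/2) = 2.673e+04 Pa.
ΔP_A/ΔP_B = 1.395e+04/2.673e+04 = 0.522.

ΔP_A/ΔP_B ≈ 0.522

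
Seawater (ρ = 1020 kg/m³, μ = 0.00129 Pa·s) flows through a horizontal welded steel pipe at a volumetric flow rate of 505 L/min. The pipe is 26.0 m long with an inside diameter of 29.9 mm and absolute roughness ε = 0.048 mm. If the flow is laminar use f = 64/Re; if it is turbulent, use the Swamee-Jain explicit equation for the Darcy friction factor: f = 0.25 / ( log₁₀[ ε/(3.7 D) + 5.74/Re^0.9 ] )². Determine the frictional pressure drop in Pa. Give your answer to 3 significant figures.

Q = 505 L/min = 505/60000 = 0.008417 m³/s.
Cross-sectional area A = πD²/4 = π(0.0299)²/4 = 0.0007022 m²; mean velocity V = Q/A = 0.008417/0.0007022 = 11.99 m/s.
Reynolds number Re = ρVD/μ = 1020 · 11.99 · 0.0299 / 0.00129 = 2.834e+05.
Re > 4000 → turbulent. Relative roughness ε/D = 4.8e-05/0.0299 = 0.00161. Swamee-Jain: f = 0.25/(log₁₀[0.00161/3.7 + 5.74/2.834e+05^0.9])² = 0.25/(log₁₀[0.000434 + 7.11e-05])² = 0.25/(-3.297)² = 0.023.
Darcy-Weisbach: ΔP = f(L/D)(ρV²/2) = 0.023·(26/0.0299)·(1020·11.99²/2) = 0.023·869.6·7.328e+04 = 1.466e+06 Pa.

ΔP ≈ 1.47×10^6 Pa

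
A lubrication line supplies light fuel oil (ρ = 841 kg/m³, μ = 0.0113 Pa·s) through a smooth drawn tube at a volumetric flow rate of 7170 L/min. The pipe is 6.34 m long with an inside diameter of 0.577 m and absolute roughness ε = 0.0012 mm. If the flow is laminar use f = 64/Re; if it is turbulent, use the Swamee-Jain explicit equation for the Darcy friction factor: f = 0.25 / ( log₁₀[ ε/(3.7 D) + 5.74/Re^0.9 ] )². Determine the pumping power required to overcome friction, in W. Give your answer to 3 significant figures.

Q = 7170 L/min = 7170/60000 = 0.1195 m³/s.
Cross-sectional area A = πD²/4 = π(0.577)²/4 = 0.2615 m²; mean velocity V = Q/A = 0.1195/0.2615 = 0.457 m/s.
Reynolds number Re = ρVD/μ = 841 · 0.457 · 0.577 / 0.0113 = 1.963e+04.
Re > 4000 → turbulent. Relative roughness ε/D = 1.2e-06/0.577 = 2.08e-06. Swamee-Jain: f = 0.25/(log₁₀[2.08e-06/3.7 + 5.74/1.963e+04^0.9])² = 0.25/(log₁₀[5.62e-07 + 0.000786])² = 0.25/(-3.104)² = 0.02594.
Darcy-Weisbach: ΔP = f(L/D)(ρV²/2) = 0.02594·(6.34/0.577)·(841·0.457²/2) = 0.02594·10.99·87.83 = 25.03 Pa.
Pumping power P = QΔP = 0.1195·25.03 = 2.992 W = 2.99 W.

P ≈ 2.99 W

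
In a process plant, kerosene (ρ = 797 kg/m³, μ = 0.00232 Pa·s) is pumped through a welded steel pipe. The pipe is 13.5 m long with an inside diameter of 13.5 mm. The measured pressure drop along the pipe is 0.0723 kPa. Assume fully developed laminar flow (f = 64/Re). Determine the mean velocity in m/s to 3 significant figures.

V ≈ 0.0131 m/s

For laminar flow, f = 64/Re with Re = ρVD/μ, so Darcy-Weisbach reduces to ΔP = 32μLV/D². Solving for V: V = ΔP·D²/(32μL) = 72.3·(0.0135)²/(32·0.00232·13.5) = 0.01315 m/s.
Check: Re = ρVD/μ = 797·0.01315·0.0135/0.00232 = 60.97 < 2300, so the laminar assumption holds.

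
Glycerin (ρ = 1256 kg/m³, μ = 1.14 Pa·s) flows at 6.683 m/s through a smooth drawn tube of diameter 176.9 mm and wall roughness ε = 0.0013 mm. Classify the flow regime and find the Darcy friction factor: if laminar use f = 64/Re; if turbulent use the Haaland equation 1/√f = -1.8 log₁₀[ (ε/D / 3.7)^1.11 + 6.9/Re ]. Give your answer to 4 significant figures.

f ≈ 0.04914

Re = ρVD/μ = 1256·6.683·0.1769/1.14 = 1303.
Re < 2300 → laminar, so f = 64/Re = 0.04914 (roughness is irrelevant in laminar flow).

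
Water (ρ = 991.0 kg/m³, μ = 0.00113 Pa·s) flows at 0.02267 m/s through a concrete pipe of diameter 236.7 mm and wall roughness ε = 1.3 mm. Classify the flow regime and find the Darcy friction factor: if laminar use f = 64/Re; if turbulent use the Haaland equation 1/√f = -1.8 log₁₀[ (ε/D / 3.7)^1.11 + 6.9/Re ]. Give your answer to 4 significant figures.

Re = ρVD/μ = 991·0.02267·0.2367/0.00113 = 4706.
Re > 4000 → turbulent. ε/D = 0.0013/0.2367 = 0.00549; Haaland: 1/√f = -1.8 log₁₀[0.000725 + 0.00147] = 4.787, so f = 0.04364.

f ≈ 0.04364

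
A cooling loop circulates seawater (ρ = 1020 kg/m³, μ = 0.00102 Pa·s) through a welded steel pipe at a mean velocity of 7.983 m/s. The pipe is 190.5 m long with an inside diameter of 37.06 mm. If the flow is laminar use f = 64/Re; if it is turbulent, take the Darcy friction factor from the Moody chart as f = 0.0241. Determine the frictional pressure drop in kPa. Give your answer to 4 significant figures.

Reynolds number Re = ρVD/μ = 1020 · 7.983 · 0.03706 / 0.00102 = 2.958e+05.
Re > 4000 → turbulent; use the Moody-chart value f = 0.0241.
Darcy-Weisbach: ΔP = f(L/D)(ρV²/2) = 0.0241·(190.5/0.03706)·(1020·7.983²/2) = 0.0241·5140·3.25e+04 = 4.026e+06 Pa.
ΔP = 4.026e+06 Pa = 4026 kPa.

ΔP ≈ 4026 kPa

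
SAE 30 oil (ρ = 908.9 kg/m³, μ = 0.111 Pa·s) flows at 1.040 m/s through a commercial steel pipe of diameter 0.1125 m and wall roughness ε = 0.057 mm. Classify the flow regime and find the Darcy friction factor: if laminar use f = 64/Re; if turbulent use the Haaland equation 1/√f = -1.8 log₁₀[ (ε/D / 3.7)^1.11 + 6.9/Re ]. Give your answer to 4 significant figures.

f ≈ 0.06680

Re = ρVD/μ = 908.9·1.04·0.1125/0.111 = 958.
Re < 2300 → laminar, so f = 64/Re = 0.0668 (roughness is irrelevant in laminar flow).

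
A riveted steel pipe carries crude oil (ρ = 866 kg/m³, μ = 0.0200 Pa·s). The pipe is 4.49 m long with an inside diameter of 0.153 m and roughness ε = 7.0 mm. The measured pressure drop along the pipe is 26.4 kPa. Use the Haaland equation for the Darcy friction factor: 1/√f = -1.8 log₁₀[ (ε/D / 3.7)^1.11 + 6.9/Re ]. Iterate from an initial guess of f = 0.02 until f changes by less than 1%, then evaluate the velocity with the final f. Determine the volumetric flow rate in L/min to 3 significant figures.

Q ≈ 6030 L/min

Rearranging Darcy-Weisbach: V = √(2·ΔP·D/(f·L·ρ)). With ε/D = 0.007/0.153 = 0.0458, iterate starting from f = 0.02:
  f = 0.02 → V = √(2·2.64e+04·0.153/(0.02·4.49·866)) = 10.19 m/s; Re = ρVD/μ = 6.752e+04; f → 0.0692
  f = 0.0692 → V = 5.479 m/s; Re = 3.63e+04; f → 0.06953
Converged (Δf/f < 1%). With the final f = 0.06953: V = √(2·2.64e+04·0.153/(0.06953·4.49·866)) = 5.467 m/s.
Q = V·A = 5.467·(π/4·0.153²) = 0.1005 m³/s = 6030 L/min.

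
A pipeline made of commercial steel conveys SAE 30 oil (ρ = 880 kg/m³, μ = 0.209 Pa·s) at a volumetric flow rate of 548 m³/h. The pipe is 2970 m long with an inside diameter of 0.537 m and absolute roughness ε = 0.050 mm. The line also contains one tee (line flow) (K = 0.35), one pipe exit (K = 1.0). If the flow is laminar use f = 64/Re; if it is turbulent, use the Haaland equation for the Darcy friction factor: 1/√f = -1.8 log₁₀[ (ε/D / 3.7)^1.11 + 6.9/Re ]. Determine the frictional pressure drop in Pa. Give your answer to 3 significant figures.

ΔP ≈ 46600 Pa

Q = 548 m³/h = 548/3600 = 0.1522 m³/s.
Cross-sectional area A = πD²/4 = π(0.537)²/4 = 0.2265 m²; mean velocity V = Q/A = 0.1522/0.2265 = 0.6721 m/s.
Reynolds number Re = ρVD/μ = 880 · 0.6721 · 0.537 / 0.209 = 1520.
Re < 2300 → laminar flow, so f = 64/Re = 64/1520 = 0.04211 (the turbulent correlation is not needed).
Total minor-loss coefficient ΣK = 1·0.35 + 1·1 = 1.35.
ΔP = [f·L/D + ΣK]·(ρV²/2) = [0.04211·2970/0.537 + 1.35]·(880·0.6721²/2) = [232.9 + 1.35]·198.8 = 4.656e+04 Pa.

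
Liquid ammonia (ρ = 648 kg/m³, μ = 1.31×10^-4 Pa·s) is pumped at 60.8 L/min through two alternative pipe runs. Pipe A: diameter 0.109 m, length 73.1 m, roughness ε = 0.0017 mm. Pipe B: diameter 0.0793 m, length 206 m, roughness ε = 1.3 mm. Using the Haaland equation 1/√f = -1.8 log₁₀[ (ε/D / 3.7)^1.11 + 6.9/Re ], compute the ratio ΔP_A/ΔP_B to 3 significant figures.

ΔP_A/ΔP_B ≈ 0.0317

Pipe A: V = Q/A = 0.001013/0.009331 = 0.1086 m/s; Re = 5.855e+04; ε/D = 1.56e-05; Haaland → f = 0.02004; ΔP_A = f(L/D)(ρV²/2) = 51.34 Pa.
Pipe B: V = Q/A = 0.001013/0.004939 = 0.2052 m/s; Re = 8.048e+04; ε/D = 0.0164; Haaland → f = 0.04575; ΔP_B = f(L/D)(ρV²/2) = 1621 Pa.
ΔP_A/ΔP_B = 51.34/1621 = 0.0317.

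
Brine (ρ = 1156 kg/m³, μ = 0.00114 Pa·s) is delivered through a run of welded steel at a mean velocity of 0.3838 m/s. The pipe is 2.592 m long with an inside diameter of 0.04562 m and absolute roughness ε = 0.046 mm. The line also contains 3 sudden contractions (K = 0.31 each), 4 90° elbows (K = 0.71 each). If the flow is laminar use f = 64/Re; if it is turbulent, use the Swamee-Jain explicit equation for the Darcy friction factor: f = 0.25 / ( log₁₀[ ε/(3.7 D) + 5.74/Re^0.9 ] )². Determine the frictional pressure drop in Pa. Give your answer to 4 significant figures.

Reynolds number Re = ρVD/μ = 1156 · 0.3838 · 0.04562 / 0.00114 = 1.775e+04.
Re > 4000 → turbulent. Relative roughness ε/D = 4.6e-05/0.04562 = 0.00101. Swamee-Jain: f = 0.25/(log₁₀[0.00101/3.7 + 5.74/1.775e+04^0.9])² = 0.25/(log₁₀[0.000273 + 0.00086])² = 0.25/(-2.946)² = 0.02881.
Total minor-loss coefficient ΣK = 3·0.31 + 4·0.71 = 3.77.
ΔP = [f·L/D + ΣK]·(ρV²/2) = [0.02881·2.592/0.04562 + 3.77]·(1156·0.3838²/2) = [1.637 + 3.77]·85.14 = 460.3 Pa.

ΔP ≈ 460.3 Pa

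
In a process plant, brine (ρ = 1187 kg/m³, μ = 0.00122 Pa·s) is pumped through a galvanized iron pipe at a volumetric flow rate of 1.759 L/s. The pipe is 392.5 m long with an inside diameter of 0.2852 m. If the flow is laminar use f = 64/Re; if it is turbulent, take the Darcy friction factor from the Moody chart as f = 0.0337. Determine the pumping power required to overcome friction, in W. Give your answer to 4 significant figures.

Q = 1.759 L/s = 1.759/1000 = 0.001759 m³/s.
Cross-sectional area A = πD²/4 = π(0.2852)²/4 = 0.06388 m²; mean velocity V = Q/A = 0.001759/0.06388 = 0.02753 m/s.
Reynolds number Re = ρVD/μ = 1187 · 0.02753 · 0.2852 / 0.00122 = 7640.
Re > 4000 → turbulent; use the Moody-chart value f = 0.0337.
Darcy-Weisbach: ΔP = f(L/D)(ρV²/2) = 0.0337·(392.5/0.2852)·(1187·0.02753²/2) = 0.0337·1376·0.45 = 20.87 Pa.
Pumping power P = QΔP = 0.001759·20.87 = 0.036708 W = 0.03671 W.

P ≈ 0.03671 W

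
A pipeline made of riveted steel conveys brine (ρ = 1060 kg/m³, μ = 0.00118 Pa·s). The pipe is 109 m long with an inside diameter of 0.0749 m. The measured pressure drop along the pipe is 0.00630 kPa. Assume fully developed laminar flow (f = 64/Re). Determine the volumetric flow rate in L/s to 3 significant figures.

Q ≈ 0.0378 L/s

For laminar flow, f = 64/Re with Re = ρVD/μ, so Darcy-Weisbach reduces to ΔP = 32μLV/D². Solving for V: V = ΔP·D²/(32μL) = 6.3·(0.0749)²/(32·0.00118·109) = 0.008587 m/s.
Check: Re = ρVD/μ = 1060·0.008587·0.0749/0.00118 = 577.8 < 2300, so the laminar assumption holds.
Q = V·A = 0.008587·(π/4·0.0749²) = 3.784e-05 m³/s = 0.0378 L/s.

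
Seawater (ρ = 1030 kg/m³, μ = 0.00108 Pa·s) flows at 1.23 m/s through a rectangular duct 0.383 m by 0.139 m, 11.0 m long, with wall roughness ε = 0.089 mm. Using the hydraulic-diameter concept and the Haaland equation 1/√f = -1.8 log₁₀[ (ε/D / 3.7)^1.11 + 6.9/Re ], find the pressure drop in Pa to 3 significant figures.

ΔP ≈ 757 Pa

Hydraulic diameter D_h = 4A/P = 4·(0.383·0.139)/(2·(0.383+0.139)) = 0.2129/1.044 = 0.204 m.
Re = ρVD_h/μ = 1030·1.23·0.204/0.00108 = 2.393e+05.
ε/D_h = 8.9e-05/0.204 = 0.000436; Haaland gives 1/√f = -1.8 log₁₀[4.36e-05+2.88e-05] = 7.452, so f = 0.01801.
ΔP = f(L/D_h)(ρV²/2) = 0.01801·11/0.204·779.1 = 756.6 Pa.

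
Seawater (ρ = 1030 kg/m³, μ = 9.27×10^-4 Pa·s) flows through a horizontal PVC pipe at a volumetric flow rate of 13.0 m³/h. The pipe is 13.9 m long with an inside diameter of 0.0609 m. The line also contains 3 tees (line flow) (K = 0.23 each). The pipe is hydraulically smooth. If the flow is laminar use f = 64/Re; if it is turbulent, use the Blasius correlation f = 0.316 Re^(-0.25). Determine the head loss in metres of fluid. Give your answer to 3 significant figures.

h_f ≈ 0.386 m

Q = 13.0 m³/h = 13.0/3600 = 0.003611 m³/s.
Cross-sectional area A = πD²/4 = π(0.0609)²/4 = 0.002913 m²; mean velocity V = Q/A = 0.003611/0.002913 = 1.24 m/s.
Reynolds number Re = ρVD/μ = 1030 · 1.24 · 0.0609 / 0.000927 = 8.389e+04.
Re > 4000 → turbulent. Smooth-pipe (Blasius): f = 0.316 Re^(-0.25) = 0.316/(8.389e+04)^0.25 = 0.01857.
Total minor-loss coefficient ΣK = 3·0.23 = 0.69.
ΔP = [f·L/D + ΣK]·(ρV²/2) = [0.01857·13.9/0.0609 + 0.69]·(1030·1.24²/2) = [4.238 + 0.69]·791.5 = 3900 Pa.
Head loss h_f = ΔP/(ρg) = 3900/(1030·9.81) = 0.386 m.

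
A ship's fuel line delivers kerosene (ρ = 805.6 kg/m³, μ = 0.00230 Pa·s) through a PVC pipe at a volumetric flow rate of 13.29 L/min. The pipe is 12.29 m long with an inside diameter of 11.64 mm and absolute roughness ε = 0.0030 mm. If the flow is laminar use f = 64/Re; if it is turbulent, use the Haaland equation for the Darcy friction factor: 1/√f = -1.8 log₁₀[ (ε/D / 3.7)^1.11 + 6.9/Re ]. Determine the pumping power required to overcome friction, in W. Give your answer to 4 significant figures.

P ≈ 13.30 W

Q = 13.29 L/min = 13.29/60000 = 0.0002215 m³/s.
Cross-sectional area A = πD²/4 = π(0.01164)²/4 = 0.0001064 m²; mean velocity V = Q/A = 0.0002215/0.0001064 = 2.082 m/s.
Reynolds number Re = ρVD/μ = 805.6 · 2.082 · 0.01164 / 0.0023 = 8486.
Re > 4000 → turbulent. Relative roughness ε/D = 3e-06/0.01164 = 0.000258. Haaland: 1/√f = -1.8 log₁₀[(0.000258/3.7)^1.11 + 6.9/8486] = -1.8 log₁₀[2.43e-05 + 0.000813] = 5.539, so f = 0.0326.
Darcy-Weisbach: ΔP = f(L/D)(ρV²/2) = 0.0326·(12.29/0.01164)·(805.6·2.082²/2) = 0.0326·1056·1745 = 6.006e+04 Pa.
Pumping power P = QΔP = 0.0002215·6.006e+04 = 13.304 W = 13.30 W.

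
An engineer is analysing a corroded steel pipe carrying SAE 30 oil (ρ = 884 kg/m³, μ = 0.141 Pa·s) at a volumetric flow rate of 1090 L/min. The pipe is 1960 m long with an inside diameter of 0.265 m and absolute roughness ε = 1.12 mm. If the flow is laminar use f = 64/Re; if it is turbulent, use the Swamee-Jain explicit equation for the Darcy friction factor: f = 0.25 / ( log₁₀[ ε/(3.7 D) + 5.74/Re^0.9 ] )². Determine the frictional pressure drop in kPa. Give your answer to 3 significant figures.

Q = 1090 L/min = 1090/60000 = 0.01817 m³/s.
Cross-sectional area A = πD²/4 = π(0.265)²/4 = 0.05515 m²; mean velocity V = Q/A = 0.01817/0.05515 = 0.3294 m/s.
Reynolds number Re = ρVD/μ = 884 · 0.3294 · 0.265 / 0.141 = 547.2.
Re < 2300 → laminar flow, so f = 64/Re = 64/547.2 = 0.117 (the turbulent correlation is not needed).
Darcy-Weisbach: ΔP = f(L/D)(ρV²/2) = 0.117·(1960/0.265)·(884·0.3294²/2) = 0.117·7396·47.95 = 4.148e+04 Pa.
ΔP = 4.148e+04 Pa = 41.5 kPa.

ΔP ≈ 41.5 kPa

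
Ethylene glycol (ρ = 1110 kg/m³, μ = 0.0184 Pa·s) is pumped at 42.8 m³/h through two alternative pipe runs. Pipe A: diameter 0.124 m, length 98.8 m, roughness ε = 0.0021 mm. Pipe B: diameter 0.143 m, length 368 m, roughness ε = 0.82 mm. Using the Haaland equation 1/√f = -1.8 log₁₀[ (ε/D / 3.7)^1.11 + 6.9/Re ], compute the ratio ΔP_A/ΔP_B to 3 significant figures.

ΔP_A/ΔP_B ≈ 0.447

Pipe A: V = Q/A = 0.01189/0.01208 = 0.9845 m/s; Re = 7364; ε/D = 1.69e-05; Haaland → f = 0.03367; ΔP_A = f(L/D)(ρV²/2) = 1.443e+04 Pa.
Pipe B: V = Q/A = 0.01189/0.01606 = 0.7403 m/s; Re = 6386; ε/D = 0.00573; Haaland → f = 0.04126; ΔP_B = f(L/D)(ρV²/2) = 3.23e+04 Pa.
ΔP_A/ΔP_B = 1.443e+04/3.23e+04 = 0.447.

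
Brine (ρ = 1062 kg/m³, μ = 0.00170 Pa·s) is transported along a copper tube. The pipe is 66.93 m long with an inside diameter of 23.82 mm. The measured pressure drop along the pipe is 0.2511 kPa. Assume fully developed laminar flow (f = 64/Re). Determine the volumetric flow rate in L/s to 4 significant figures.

For laminar flow, f = 64/Re with Re = ρVD/μ, so Darcy-Weisbach reduces to ΔP = 32μLV/D². Solving for V: V = ΔP·D²/(32μL) = 251.1·(0.02382)²/(32·0.0017·66.93) = 0.03913 m/s.
Check: Re = ρVD/μ = 1062·0.03913·0.02382/0.0017 = 582.3 < 2300, so the laminar assumption holds.
Q = V·A = 0.03913·(π/4·0.02382²) = 1.744e-05 m³/s = 0.01744 L/s.

Q ≈ 0.01744 L/s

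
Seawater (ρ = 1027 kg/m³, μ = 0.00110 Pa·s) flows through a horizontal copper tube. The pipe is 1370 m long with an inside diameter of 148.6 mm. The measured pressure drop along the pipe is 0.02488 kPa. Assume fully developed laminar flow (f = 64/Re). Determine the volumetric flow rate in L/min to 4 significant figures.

Q ≈ 11.86 L/min

For laminar flow, f = 64/Re with Re = ρVD/μ, so Darcy-Weisbach reduces to ΔP = 32μLV/D². Solving for V: V = ΔP·D²/(32μL) = 24.88·(0.1486)²/(32·0.0011·1370) = 0.01139 m/s.
Check: Re = ρVD/μ = 1027·0.01139·0.1486/0.0011 = 1581 < 2300, so the laminar assumption holds.
Q = V·A = 0.01139·(π/4·0.1486²) = 0.0001976 m³/s = 11.86 L/min.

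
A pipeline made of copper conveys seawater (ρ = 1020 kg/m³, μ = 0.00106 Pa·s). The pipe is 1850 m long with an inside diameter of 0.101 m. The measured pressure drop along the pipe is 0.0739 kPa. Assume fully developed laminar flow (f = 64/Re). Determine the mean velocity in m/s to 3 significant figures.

For laminar flow, f = 64/Re with Re = ρVD/μ, so Darcy-Weisbach reduces to ΔP = 32μLV/D². Solving for V: V = ΔP·D²/(32μL) = 73.9·(0.101)²/(32·0.00106·1850) = 0.01201 m/s.
Check: Re = ρVD/μ = 1020·0.01201·0.101/0.00106 = 1168 < 2300, so the laminar assumption holds.

V ≈ 0.0120 m/s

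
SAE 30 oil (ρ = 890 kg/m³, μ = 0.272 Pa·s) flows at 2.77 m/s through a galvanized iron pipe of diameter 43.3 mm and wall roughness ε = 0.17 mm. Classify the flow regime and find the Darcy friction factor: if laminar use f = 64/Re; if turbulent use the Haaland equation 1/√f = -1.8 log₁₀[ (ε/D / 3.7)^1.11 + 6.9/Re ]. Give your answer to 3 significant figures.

f ≈ 0.163

Re = ρVD/μ = 890·2.77·0.0433/0.272 = 392.5.
Re < 2300 → laminar, so f = 64/Re = 0.1631 (roughness is irrelevant in laminar flow).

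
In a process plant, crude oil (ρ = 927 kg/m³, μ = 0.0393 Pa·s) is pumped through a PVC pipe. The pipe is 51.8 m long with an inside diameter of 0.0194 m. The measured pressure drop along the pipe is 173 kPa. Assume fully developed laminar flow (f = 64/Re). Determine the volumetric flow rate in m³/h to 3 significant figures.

Q ≈ 1.06 m³/h

For laminar flow, f = 64/Re with Re = ρVD/μ, so Darcy-Weisbach reduces to ΔP = 32μLV/D². Solving for V: V = ΔP·D²/(32μL) = 1.73e+05·(0.0194)²/(32·0.0393·51.8) = 0.9995 m/s.
Check: Re = ρVD/μ = 927·0.9995·0.0194/0.0393 = 457.4 < 2300, so the laminar assumption holds.
Q = V·A = 0.9995·(π/4·0.0194²) = 0.0002954 m³/s = 1.06 m³/h.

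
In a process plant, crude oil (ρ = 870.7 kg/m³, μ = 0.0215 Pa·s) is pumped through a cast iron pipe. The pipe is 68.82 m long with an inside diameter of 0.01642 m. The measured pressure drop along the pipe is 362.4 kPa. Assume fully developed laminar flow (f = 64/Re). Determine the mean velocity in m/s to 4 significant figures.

V ≈ 2.064 m/s

For laminar flow, f = 64/Re with Re = ρVD/μ, so Darcy-Weisbach reduces to ΔP = 32μLV/D². Solving for V: V = ΔP·D²/(32μL) = 3.624e+05·(0.01642)²/(32·0.0215·68.82) = 2.064 m/s.
Check: Re = ρVD/μ = 870.7·2.064·0.01642/0.0215 = 1372 < 2300, so the laminar assumption holds.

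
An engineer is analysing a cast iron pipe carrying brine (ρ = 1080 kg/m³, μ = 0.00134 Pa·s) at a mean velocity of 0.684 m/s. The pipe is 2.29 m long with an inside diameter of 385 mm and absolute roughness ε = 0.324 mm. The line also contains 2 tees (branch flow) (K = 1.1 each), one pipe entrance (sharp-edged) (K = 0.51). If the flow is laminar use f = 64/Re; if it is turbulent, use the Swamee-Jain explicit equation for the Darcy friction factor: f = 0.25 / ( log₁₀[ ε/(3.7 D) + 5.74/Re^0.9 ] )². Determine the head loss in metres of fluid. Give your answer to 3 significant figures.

h_f ≈ 0.0675 m

Reynolds number Re = ρVD/μ = 1080 · 0.684 · 0.385 / 0.00134 = 2.122e+05.
Re > 4000 → turbulent. Relative roughness ε/D = 0.000324/0.385 = 0.000842. Swamee-Jain: f = 0.25/(log₁₀[0.000842/3.7 + 5.74/2.122e+05^0.9])² = 0.25/(log₁₀[0.000227 + 9.22e-05])² = 0.25/(-3.495)² = 0.02046.
Total minor-loss coefficient ΣK = 2·1.1 + 1·0.51 = 2.71.
ΔP = [f·L/D + ΣK]·(ρV²/2) = [0.02046·2.29/0.385 + 2.71]·(1080·0.684²/2) = [0.1217 + 2.71]·252.6 = 715.4 Pa.
Head loss h_f = ΔP/(ρg) = 715.4/(1080·9.81) = 0.0675 m.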